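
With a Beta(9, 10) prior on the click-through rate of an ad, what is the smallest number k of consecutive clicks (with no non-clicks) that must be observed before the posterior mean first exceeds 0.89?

k = 72

After k clicks and 0 non-clicks the posterior is Beta(9+k, 10), with mean (9+k)/(9+10+k).
Set (9+k)/(19+k) > 0.89 and solve: k > (0.89·19 − 9)/(1 − 0.89) = 71.909.
The smallest integer exceeding 71.909 is 72.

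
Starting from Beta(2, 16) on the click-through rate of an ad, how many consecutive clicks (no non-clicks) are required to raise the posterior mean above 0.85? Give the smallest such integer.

After k clicks and 0 non-clicks the posterior is Beta(2+k, 16), with mean (2+k)/(2+16+k).
Set (2+k)/(18+k) > 0.85 and solve: k > (0.85·18 − 2)/(1 − 0.85) = 88.667.
The smallest integer exceeding 88.667 is 89.

k = 89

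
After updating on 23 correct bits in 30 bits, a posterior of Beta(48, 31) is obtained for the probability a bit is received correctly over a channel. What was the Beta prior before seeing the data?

Beta(25, 24)

Under Beta–binomial conjugacy the posterior parameters are (a+s, b+f).
So a = 48 − 23 = 25 and b = 31 − 7 = 24.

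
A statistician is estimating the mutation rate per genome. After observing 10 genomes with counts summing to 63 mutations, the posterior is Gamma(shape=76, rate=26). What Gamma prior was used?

Gamma(shape=13, rate=16)

Gamma–Poisson conjugacy: posterior shape = α + Σxᵢ, posterior rate = β + n.
So α = 76 − 63 = 13 and β = 26 − 10 = 16.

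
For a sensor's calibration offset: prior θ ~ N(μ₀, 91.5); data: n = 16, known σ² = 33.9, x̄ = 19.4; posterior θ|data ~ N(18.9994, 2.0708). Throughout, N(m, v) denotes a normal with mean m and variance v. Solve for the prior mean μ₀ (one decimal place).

μ₀ = 1.7

With known observation variance, the Normal–Normal posterior has precision τ_n = τ₀ + n/σ² and mean μ_n = (τ₀μ₀ + (n/σ²)x̄)/τ_n.
Here τ₀ = 1/91.5 = 0.010929 and τ_data = 16/33.9 = 0.471976, so τ_n = 0.482905.
Rearranging for μ₀: μ₀ = (μ_n·τ_n − τ_data·x̄)/τ₀ = (18.9994·0.482905 − 0.471976·19.4) / 0.010929 = 0.018571/0.010929 ≈ 1.7.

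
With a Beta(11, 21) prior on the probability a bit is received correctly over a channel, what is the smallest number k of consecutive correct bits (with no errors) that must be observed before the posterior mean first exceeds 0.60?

k = 21

After k correct bits and 0 errors the posterior is Beta(11+k, 21), with mean (11+k)/(11+21+k).
Set (11+k)/(32+k) > 0.60 and solve: k > (0.60·32 − 11)/(1 − 0.60) = 20.500.
The smallest integer exceeding 20.500 is 21.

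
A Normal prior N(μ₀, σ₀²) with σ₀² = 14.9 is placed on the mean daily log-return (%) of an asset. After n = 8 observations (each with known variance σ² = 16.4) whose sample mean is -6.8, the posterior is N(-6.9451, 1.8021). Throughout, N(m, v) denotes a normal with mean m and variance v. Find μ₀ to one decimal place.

μ₀ = -8.0

With known observation variance, the Normal–Normal posterior has precision τ_n = τ₀ + n/σ² and mean μ_n = (τ₀μ₀ + (n/σ²)x̄)/τ_n.
Here τ₀ = 1/14.9 = 0.067114 and τ_data = 8/16.4 = 0.487805, so τ_n = 0.554919.
Rearranging for μ₀: μ₀ = (μ_n·τ_n − τ_data·x̄)/τ₀ = (-6.9451·0.554919 − 0.487805·-6.8) / 0.067114 = -0.536894/0.067114 ≈ -8.0.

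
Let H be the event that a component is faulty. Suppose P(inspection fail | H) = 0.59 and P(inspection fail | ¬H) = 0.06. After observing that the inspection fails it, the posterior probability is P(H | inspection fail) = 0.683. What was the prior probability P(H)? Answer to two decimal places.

P(H) = 0.18

In odds form, posterior odds = prior odds × likelihood ratio, so prior odds = posterior odds ÷ LR.
Posterior odds = 0.683/(1−0.683) = 2.1546. LR = 0.59/0.06 = 9.8333.
Prior odds = 2.1546/9.8333 = 0.2191, so P(H) = 0.2191/(1+0.2191) ≈ 0.18.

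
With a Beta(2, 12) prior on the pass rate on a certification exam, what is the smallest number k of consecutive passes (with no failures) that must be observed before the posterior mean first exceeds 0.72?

k = 29

After k passes and 0 failures the posterior is Beta(2+k, 12), with mean (2+k)/(2+12+k).
Set (2+k)/(14+k) > 0.72 and solve: k > (0.72·14 − 2)/(1 − 0.72) = 28.857.
The smallest integer exceeding 28.857 is 29.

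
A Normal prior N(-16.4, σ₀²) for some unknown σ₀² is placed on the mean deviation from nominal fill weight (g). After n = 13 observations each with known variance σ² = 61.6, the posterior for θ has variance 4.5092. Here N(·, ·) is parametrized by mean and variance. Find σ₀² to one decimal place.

For the Normal–Normal model with known σ², precisions add: τ_n = τ₀ + n/σ².
So 1/σ₀² = 1/4.5092 − 13/61.6 = 0.221769 − 0.211039 = 0.010730.
Hence σ₀² = 1/0.010730 ≈ 93.2.

σ₀² = 93.2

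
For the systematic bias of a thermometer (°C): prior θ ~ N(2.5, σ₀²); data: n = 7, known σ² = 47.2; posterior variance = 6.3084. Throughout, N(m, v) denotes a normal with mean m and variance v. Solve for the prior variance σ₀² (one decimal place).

Posterior precision equals prior precision plus data precision: 1/σ_n² = 1/σ₀² + n/σ².
So 1/σ₀² = 1/6.3084 − 7/47.2 = 0.158519 − 0.148305 = 0.010214.
Hence σ₀² = 1/0.010214 ≈ 97.9.

σ₀² = 97.9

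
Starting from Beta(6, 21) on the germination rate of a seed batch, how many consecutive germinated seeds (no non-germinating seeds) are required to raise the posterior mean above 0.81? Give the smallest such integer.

After k germinated seeds and 0 non-germinating seeds the posterior is Beta(6+k, 21), with mean (6+k)/(6+21+k).
Set (6+k)/(27+k) > 0.81 and solve: k > (0.81·27 − 6)/(1 − 0.81) = 83.526.
The smallest integer exceeding 83.526 is 84.

k = 84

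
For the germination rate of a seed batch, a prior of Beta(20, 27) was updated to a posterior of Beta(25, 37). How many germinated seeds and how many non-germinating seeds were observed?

A Beta(a, b) prior with s successes and f failures in binomial data gives a Beta(a+s, b+f) posterior.
Match parameters: s=25−20=5, f=37−27=10.

5 germinated seeds and 10 non-germinating seeds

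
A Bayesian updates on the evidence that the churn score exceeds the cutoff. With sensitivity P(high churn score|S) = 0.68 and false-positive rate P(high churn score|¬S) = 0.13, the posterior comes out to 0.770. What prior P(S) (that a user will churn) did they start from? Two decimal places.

P(S) = 0.39

Bayes' rule in odds form gives O(S|E) = O(S)·[P(E|S)/P(E|¬S)], hence O(S) = O(S|E)/LR.
Posterior odds = 0.770/(1−0.770) = 3.3478. LR = 0.68/0.13 = 5.2308.
Prior odds = 3.3478/5.2308 = 0.6400, so P(S) = 0.6400/(1+0.6400) ≈ 0.39.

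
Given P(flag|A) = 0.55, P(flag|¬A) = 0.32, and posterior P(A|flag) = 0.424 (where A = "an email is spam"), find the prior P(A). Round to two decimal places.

P(A) = 0.30

In odds form, posterior odds = prior odds × likelihood ratio, so prior odds = posterior odds ÷ LR.
Posterior odds = 0.424/(1−0.424) = 0.7361. LR = 0.55/0.32 = 1.7188.
Prior odds = 0.7361/1.7188 = 0.4283, so P(A) = 0.4283/(1+0.4283) ≈ 0.30.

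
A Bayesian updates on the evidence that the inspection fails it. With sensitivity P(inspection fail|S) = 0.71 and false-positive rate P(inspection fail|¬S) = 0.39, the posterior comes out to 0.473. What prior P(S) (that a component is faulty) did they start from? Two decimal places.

P(S) = 0.33

In odds form, posterior odds = prior odds × likelihood ratio, so prior odds = posterior odds ÷ LR.
Posterior odds = 0.473/(1−0.473) = 0.8975. LR = 0.71/0.39 = 1.8205.
Prior odds = 0.8975/1.8205 = 0.4930, so P(S) = 0.4930/(1+0.4930) ≈ 0.33.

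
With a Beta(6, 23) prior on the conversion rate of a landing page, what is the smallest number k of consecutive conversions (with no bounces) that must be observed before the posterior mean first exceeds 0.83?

k = 107

After k conversions and 0 bounces the posterior is Beta(6+k, 23), with mean (6+k)/(6+23+k).
Set (6+k)/(29+k) > 0.83 and solve: k > (0.83·29 − 6)/(1 − 0.83) = 106.294.
The smallest integer exceeding 106.294 is 107.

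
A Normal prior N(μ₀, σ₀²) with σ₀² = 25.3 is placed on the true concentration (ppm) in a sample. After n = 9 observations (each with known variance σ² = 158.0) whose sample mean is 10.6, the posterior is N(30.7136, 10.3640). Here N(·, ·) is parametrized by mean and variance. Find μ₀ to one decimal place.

The posterior mean is a precision-weighted average: μ_n = (τ₀μ₀ + τ_data·x̄)/(τ₀+τ_data), with τ₀=1/σ₀² and τ_data=n/σ².
Here τ₀ = 1/25.3 = 0.039526 and τ_data = 9/158.0 = 0.056962, so τ_n = 0.096488.
Rearranging for μ₀: μ₀ = (μ_n·τ_n − τ_data·x̄)/τ₀ = (30.7136·0.096488 − 0.056962·10.6) / 0.039526 = 2.359697/0.039526 ≈ 59.7.

μ₀ = 59.7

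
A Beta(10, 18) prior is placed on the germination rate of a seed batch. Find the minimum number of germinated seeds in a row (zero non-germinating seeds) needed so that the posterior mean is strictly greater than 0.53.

k = 11

After k germinated seeds and 0 non-germinating seeds the posterior is Beta(10+k, 18), with mean (10+k)/(10+18+k).
Set (10+k)/(28+k) > 0.53 and solve: k > (0.53·28 − 10)/(1 − 0.53) = 10.298.
The smallest integer exceeding 10.298 is 11.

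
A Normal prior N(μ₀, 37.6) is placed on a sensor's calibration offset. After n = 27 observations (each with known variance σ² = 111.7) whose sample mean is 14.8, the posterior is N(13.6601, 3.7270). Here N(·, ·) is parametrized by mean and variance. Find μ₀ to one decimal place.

The posterior mean is a precision-weighted average: μ_n = (τ₀μ₀ + τ_data·x̄)/(τ₀+τ_data), with τ₀=1/σ₀² and τ_data=n/σ².
Here τ₀ = 1/37.6 = 0.026596 and τ_data = 27/111.7 = 0.241719, so τ_n = 0.268315.
Rearranging for μ₀: μ₀ = (μ_n·τ_n − τ_data·x̄)/τ₀ = (13.6601·0.268315 − 0.241719·14.8) / 0.026596 = 0.087769/0.026596 ≈ 3.3.

μ₀ = 3.3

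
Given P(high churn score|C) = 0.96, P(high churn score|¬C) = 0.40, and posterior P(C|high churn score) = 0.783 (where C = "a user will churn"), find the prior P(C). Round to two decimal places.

Bayes' rule in odds form gives O(C|E) = O(C)·[P(E|C)/P(E|¬C)], hence O(C) = O(C|E)/LR.
Posterior odds = 0.783/(1−0.783) = 3.6083. LR = 0.96/0.40 = 2.4000.
Prior odds = 3.6083/2.4000 = 1.5035, so P(C) = 1.5035/(1+1.5035) ≈ 0.60.

P(C) = 0.60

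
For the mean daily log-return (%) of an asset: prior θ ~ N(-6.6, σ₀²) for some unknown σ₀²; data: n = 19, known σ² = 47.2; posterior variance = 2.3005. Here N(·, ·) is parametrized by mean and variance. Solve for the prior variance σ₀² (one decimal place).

For the Normal–Normal model with known σ², precisions add: τ_n = τ₀ + n/σ².
So 1/σ₀² = 1/2.3005 − 19/47.2 = 0.434688 − 0.402542 = 0.032146.
Hence σ₀² = 1/0.032146 ≈ 31.1.

σ₀² = 31.1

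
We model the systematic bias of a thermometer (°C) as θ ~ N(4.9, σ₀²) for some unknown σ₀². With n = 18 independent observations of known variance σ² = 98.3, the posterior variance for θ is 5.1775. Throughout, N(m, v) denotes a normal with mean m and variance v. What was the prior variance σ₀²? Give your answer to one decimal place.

Posterior precision equals prior precision plus data precision: 1/σ_n² = 1/σ₀² + n/σ².
So 1/σ₀² = 1/5.1775 − 18/98.3 = 0.193143 − 0.183113 = 0.010030.
Hence σ₀² = 1/0.010030 ≈ 99.7.

σ₀² = 99.7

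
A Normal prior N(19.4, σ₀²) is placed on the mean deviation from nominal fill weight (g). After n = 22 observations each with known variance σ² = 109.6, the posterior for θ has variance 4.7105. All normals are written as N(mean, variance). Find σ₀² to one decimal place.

σ₀² = 86.5

For the Normal–Normal model with known σ², precisions add: τ_n = τ₀ + n/σ².
So 1/σ₀² = 1/4.7105 − 22/109.6 = 0.212292 − 0.200730 = 0.011562.
Hence σ₀² = 1/0.011562 ≈ 86.5.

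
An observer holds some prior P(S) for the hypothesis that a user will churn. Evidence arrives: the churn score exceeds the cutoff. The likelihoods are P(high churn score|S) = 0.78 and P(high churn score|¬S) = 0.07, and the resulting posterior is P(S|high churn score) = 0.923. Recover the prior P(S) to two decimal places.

P(S) = 0.52

Bayes' rule in odds form gives O(S|E) = O(S)·[P(E|S)/P(E|¬S)], hence O(S) = O(S|E)/LR.
Posterior odds = 0.923/(1−0.923) = 11.9870. LR = 0.78/0.07 = 11.1429.
Prior odds = 11.9870/11.1429 = 1.0758, so P(S) = 1.0758/(1+1.0758) ≈ 0.52.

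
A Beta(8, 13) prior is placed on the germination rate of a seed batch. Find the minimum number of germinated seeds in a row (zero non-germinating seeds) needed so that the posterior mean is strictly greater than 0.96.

k = 305

After k germinated seeds and 0 non-germinating seeds the posterior is Beta(8+k, 13), with mean (8+k)/(8+13+k).
Set (8+k)/(21+k) > 0.96 and solve: k > (0.96·21 − 8)/(1 − 0.96) = 304.000.
The smallest integer exceeding 304.000 is 305, and checking k=305: (313)/(326) = 0.9601 > 0.96.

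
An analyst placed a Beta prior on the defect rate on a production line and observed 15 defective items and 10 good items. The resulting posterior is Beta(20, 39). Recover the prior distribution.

A Beta(a, b) prior with s successes and f failures in binomial data gives a Beta(a+s, b+f) posterior.
Subtract the data counts: 20−15=5, 39−10=29.

Beta(5, 29)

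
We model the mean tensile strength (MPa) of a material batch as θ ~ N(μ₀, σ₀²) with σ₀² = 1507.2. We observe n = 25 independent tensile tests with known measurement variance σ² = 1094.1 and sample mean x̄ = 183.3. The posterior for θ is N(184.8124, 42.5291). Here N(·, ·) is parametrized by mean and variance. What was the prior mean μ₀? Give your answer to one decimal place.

μ₀ = 236.9

The posterior mean is a precision-weighted average: μ_n = (τ₀μ₀ + τ_data·x̄)/(τ₀+τ_data), with τ₀=1/σ₀² and τ_data=n/σ².
Here τ₀ = 1/1507.2 = 0.000663 and τ_data = 25/1094.1 = 0.022850, so τ_n = 0.023513.
Rearranging for μ₀: μ₀ = (μ_n·τ_n − τ_data·x̄)/τ₀ = (184.8124·0.023513 − 0.022850·183.3) / 0.000663 = 0.157089/0.000663 ≈ 236.9.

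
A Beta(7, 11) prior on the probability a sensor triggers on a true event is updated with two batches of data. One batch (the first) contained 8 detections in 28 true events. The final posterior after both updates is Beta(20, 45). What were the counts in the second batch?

5 detections and 14 misses

Sequential conjugate updates are equivalent to a single update on the pooled data, so total successes = posterior α − prior α and total failures = posterior β − prior β.
Total across both batches: 20−7=13 detections, 45−11=34 misses.
Subtract the first batch: 13−8=5 detections and 34−20=14 misses.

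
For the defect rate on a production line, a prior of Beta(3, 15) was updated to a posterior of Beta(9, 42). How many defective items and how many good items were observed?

A Beta(a, b) prior with s successes and f failures in binomial data gives a Beta(a+s, b+f) posterior.
So s = 9 − 3 = 6 and f = 42 − 15 = 27.

6 defective items and 27 good items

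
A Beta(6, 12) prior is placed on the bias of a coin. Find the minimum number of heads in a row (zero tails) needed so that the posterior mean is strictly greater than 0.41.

After k heads and 0 tails the posterior is Beta(6+k, 12), with mean (6+k)/(6+12+k).
Set (6+k)/(18+k) > 0.41 and solve: k > (0.41·18 − 6)/(1 − 0.41) = 2.339.
The smallest integer exceeding 2.339 is 3.

k = 3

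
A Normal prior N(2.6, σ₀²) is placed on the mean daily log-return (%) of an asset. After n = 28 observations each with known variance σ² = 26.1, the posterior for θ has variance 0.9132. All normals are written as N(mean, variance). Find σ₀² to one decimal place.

σ₀² = 44.9

For the Normal–Normal model with known σ², precisions add: τ_n = τ₀ + n/σ².
So 1/σ₀² = 1/0.9132 − 28/26.1 = 1.095050 − 1.072797 = 0.022253.
Hence σ₀² = 1/0.022253 ≈ 44.9.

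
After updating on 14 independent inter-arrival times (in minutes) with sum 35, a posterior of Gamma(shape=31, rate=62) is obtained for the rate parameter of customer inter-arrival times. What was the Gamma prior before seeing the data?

Gamma(shape=17, rate=27)

For an exponential likelihood with a Gamma(α, β) prior on the rate, n observations with total T give posterior Gamma(α+n, β+T).
So α = 31 − 14 = 17 and β = 62 − 35 = 27.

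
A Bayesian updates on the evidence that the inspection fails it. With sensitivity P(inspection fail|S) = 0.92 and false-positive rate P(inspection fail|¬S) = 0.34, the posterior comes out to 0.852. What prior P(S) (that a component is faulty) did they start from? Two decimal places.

P(S) = 0.68

In odds form, posterior odds = prior odds × likelihood ratio, so prior odds = posterior odds ÷ LR.
Posterior odds = 0.852/(1−0.852) = 5.7568. LR = 0.92/0.34 = 2.7059.
Prior odds = 5.7568/2.7059 = 2.1275, so P(S) = 2.1275/(1+2.1275) ≈ 0.68.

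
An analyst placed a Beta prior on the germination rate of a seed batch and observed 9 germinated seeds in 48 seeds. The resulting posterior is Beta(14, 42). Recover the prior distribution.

Beta(5, 3)

A Beta(a, b) prior with s successes and f failures in binomial data gives a Beta(a+s, b+f) posterior.
Subtract the data counts: 14−9=5, 42−39=3.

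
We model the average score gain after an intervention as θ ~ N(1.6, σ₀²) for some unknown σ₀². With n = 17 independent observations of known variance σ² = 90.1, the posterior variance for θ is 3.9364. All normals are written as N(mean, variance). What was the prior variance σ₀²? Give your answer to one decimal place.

σ₀² = 15.3

Posterior precision equals prior precision plus data precision: 1/σ_n² = 1/σ₀² + n/σ².
So 1/σ₀² = 1/3.9364 − 17/90.1 = 0.254039 − 0.188679 = 0.065360.
Hence σ₀² = 1/0.065360 ≈ 15.3.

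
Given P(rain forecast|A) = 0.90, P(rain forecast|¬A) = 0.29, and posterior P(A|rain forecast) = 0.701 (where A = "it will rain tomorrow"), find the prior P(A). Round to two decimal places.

In odds form, posterior odds = prior odds × likelihood ratio, so prior odds = posterior odds ÷ LR.
Posterior odds = 0.701/(1−0.701) = 2.3445. LR = 0.90/0.29 = 3.1034.
Prior odds = 2.3445/3.1034 = 0.7555, so P(A) = 0.7555/(1+0.7555) ≈ 0.43.

P(A) = 0.43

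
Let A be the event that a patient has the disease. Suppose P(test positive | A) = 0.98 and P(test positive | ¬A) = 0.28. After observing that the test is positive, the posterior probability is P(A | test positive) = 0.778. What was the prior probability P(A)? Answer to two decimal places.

Bayes' rule in odds form gives O(A|E) = O(A)·[P(E|A)/P(E|¬A)], hence O(A) = O(A|E)/LR.
Posterior odds = 0.778/(1−0.778) = 3.5045. LR = 0.98/0.28 = 3.5000.
Prior odds = 3.5045/3.5000 = 1.0013, so P(A) = 1.0013/(1+1.0013) ≈ 0.50.

P(A) = 0.50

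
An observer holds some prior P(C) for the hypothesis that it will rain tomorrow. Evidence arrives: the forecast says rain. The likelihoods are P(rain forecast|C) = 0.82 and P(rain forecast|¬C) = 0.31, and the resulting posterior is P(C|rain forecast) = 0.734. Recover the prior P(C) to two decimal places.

Bayes' rule in odds form gives O(C|E) = O(C)·[P(E|C)/P(E|¬C)], hence O(C) = O(C|E)/LR.
Posterior odds = 0.734/(1−0.734) = 2.7594. LR = 0.82/0.31 = 2.6452.
Prior odds = 2.7594/2.6452 = 1.0432, so P(C) = 1.0432/(1+1.0432) ≈ 0.51.

P(C) = 0.51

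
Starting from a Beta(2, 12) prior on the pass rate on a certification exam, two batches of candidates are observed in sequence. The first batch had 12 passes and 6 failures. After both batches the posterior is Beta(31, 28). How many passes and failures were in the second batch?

Sequential conjugate updates are equivalent to a single update on the pooled data, so total successes = posterior α − prior α and total failures = posterior β − prior β.
Total across both batches: 31−2=29 passes, 28−12=16 failures.
Subtract the first batch: 29−12=17 passes and 16−6=10 failures.

17 passes and 10 failures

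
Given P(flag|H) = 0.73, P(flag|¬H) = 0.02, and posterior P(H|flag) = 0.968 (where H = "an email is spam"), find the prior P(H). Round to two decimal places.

In odds form, posterior odds = prior odds × likelihood ratio, so prior odds = posterior odds ÷ LR.
Posterior odds = 0.968/(1−0.968) = 30.2500. LR = 0.73/0.02 = 36.5000.
Prior odds = 30.2500/36.5000 = 0.8288, so P(H) = 0.8288/(1+0.8288) ≈ 0.45.

P(H) = 0.45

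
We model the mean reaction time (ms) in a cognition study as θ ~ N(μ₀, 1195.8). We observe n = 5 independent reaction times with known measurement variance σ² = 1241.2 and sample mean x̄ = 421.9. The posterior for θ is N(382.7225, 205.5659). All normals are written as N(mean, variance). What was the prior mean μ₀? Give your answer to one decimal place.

μ₀ = 194.0

With known observation variance, the Normal–Normal posterior has precision τ_n = τ₀ + n/σ² and mean μ_n = (τ₀μ₀ + (n/σ²)x̄)/τ_n.
Here τ₀ = 1/1195.8 = 0.000836 and τ_data = 5/1241.2 = 0.004028, so τ_n = 0.004864.
Rearranging for μ₀: μ₀ = (μ_n·τ_n − τ_data·x̄)/τ₀ = (382.7225·0.004864 − 0.004028·421.9) / 0.000836 = 0.162149/0.000836 ≈ 194.0.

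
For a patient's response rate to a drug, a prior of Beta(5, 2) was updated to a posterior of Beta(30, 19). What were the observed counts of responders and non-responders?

25 responders and 17 non-responders

Under Beta–binomial conjugacy the posterior parameters are (α+s, β+f).
So s = 30 − 5 = 25 and f = 19 − 2 = 17.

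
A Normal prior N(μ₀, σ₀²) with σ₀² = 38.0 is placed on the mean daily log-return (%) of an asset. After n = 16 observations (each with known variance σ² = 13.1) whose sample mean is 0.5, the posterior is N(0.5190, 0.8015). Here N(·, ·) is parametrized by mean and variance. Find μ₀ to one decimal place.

With known observation variance, the Normal–Normal posterior has precision τ_n = τ₀ + n/σ² and mean μ_n = (τ₀μ₀ + (n/σ²)x̄)/τ_n.
Here τ₀ = 1/38.0 = 0.026316 and τ_data = 16/13.1 = 1.221374, so τ_n = 1.247690.
Rearranging for μ₀: μ₀ = (μ_n·τ_n − τ_data·x̄)/τ₀ = (0.5190·1.247690 − 1.221374·0.5) / 0.026316 = 0.036864/0.026316 ≈ 1.4.

μ₀ = 1.4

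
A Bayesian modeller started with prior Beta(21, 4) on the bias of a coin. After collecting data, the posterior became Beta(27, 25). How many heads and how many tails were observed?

Beta is conjugate to the binomial likelihood: posterior = Beta(a+s, b+f).
Match parameters: s=27−21=6, f=25−4=21.

6 heads and 21 tails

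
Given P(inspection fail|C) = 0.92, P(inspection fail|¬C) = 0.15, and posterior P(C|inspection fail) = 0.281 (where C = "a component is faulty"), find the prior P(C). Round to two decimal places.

Bayes' rule in odds form gives O(C|E) = O(C)·[P(E|C)/P(E|¬C)], hence O(C) = O(C|E)/LR.
Posterior odds = 0.281/(1−0.281) = 0.3908. LR = 0.92/0.15 = 6.1333.
Prior odds = 0.3908/6.1333 = 0.0637, so P(C) = 0.0637/(1+0.0637) ≈ 0.06.

P(C) = 0.06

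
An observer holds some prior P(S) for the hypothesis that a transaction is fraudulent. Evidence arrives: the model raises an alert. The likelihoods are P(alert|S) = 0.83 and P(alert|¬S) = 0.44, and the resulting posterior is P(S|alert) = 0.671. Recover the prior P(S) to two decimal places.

P(S) = 0.52

In odds form, posterior odds = prior odds × likelihood ratio, so prior odds = posterior odds ÷ LR.
Posterior odds = 0.671/(1−0.671) = 2.0395. LR = 0.83/0.44 = 1.8864.
Prior odds = 2.0395/1.8864 = 1.0812, so P(S) = 1.0812/(1+1.0812) ≈ 0.52.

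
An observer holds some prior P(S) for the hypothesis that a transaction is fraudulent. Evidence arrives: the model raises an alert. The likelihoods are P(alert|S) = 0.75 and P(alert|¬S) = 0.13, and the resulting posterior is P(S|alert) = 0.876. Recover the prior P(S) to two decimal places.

Bayes' rule in odds form gives O(S|E) = O(S)·[P(E|S)/P(E|¬S)], hence O(S) = O(S|E)/LR.
Posterior odds = 0.876/(1−0.876) = 7.0645. LR = 0.75/0.13 = 5.7692.
Prior odds = 7.0645/5.7692 = 1.2245, so P(S) = 1.2245/(1+1.2245) ≈ 0.55.

P(S) = 0.55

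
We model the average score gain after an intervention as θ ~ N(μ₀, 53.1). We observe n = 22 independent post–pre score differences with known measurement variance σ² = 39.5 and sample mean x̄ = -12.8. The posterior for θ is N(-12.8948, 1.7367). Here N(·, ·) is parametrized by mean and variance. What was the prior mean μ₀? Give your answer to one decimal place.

With known observation variance, the Normal–Normal posterior has precision τ_n = τ₀ + n/σ² and mean μ_n = (τ₀μ₀ + (n/σ²)x̄)/τ_n.
Here τ₀ = 1/53.1 = 0.018832 and τ_data = 22/39.5 = 0.556962, so τ_n = 0.575794.
Rearranging for μ₀: μ₀ = (μ_n·τ_n − τ_data·x̄)/τ₀ = (-12.8948·0.575794 − 0.556962·-12.8) / 0.018832 = -0.295635/0.018832 ≈ -15.7.

μ₀ = -15.7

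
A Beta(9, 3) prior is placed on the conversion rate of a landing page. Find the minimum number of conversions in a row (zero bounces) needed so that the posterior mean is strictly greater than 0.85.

k = 9

After k conversions and 0 bounces the posterior is Beta(9+k, 3), with mean (9+k)/(9+3+k).
Set (9+k)/(12+k) > 0.85 and solve: k > (0.85·12 − 9)/(1 − 0.85) = 8.000.
The smallest integer exceeding 8.000 is 9.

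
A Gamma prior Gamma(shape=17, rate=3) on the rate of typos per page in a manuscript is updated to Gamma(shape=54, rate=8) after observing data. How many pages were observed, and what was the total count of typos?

Gamma–Poisson conjugacy: posterior shape = α + Σxᵢ, posterior rate = β + n.
Matching: Σxᵢ = 54 − 17 = 37 and n = 8 − 3 = 5.

n = 5 pages with total 37 typos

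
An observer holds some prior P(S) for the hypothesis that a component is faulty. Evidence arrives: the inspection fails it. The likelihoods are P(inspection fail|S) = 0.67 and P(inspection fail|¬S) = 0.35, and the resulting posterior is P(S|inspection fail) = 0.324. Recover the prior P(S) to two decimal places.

Bayes' rule in odds form gives O(S|E) = O(S)·[P(E|S)/P(E|¬S)], hence O(S) = O(S|E)/LR.
Posterior odds = 0.324/(1−0.324) = 0.4793. LR = 0.67/0.35 = 1.9143.
Prior odds = 0.4793/1.9143 = 0.2504, so P(S) = 0.2504/(1+0.2504) ≈ 0.20.

P(S) = 0.20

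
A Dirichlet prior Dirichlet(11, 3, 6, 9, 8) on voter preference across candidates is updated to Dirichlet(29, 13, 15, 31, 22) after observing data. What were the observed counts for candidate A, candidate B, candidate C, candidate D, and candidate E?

For a Dirichlet(α) prior with multinomial counts c, the posterior is Dirichlet(α + c) componentwise.
Counts are posterior − prior componentwise: 29−11=18, 13−3=10, 15−6=9, 31−9=22, 22−8=14.

counts (18, 10, 9, 22, 14)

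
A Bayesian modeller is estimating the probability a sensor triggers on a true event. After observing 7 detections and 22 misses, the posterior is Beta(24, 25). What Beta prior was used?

A Beta(α, β) prior with s successes and f failures in binomial data gives a Beta(α+s, β+f) posterior.
So α = 24 − 7 = 17 and β = 25 − 22 = 3.

Beta(17, 3)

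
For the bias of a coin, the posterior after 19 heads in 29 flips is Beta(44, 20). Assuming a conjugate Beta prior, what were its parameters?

Beta is conjugate to the binomial likelihood: posterior = Beta(a+s, b+f).
So a = 44 − 19 = 25 and b = 20 − 10 = 10.

Beta(25, 10)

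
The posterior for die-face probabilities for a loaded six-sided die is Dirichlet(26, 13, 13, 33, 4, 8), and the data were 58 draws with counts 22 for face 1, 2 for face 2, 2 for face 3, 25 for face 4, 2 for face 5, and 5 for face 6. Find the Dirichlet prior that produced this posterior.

Dirichlet(4, 11, 11, 8, 2, 3)

For a Dirichlet(α) prior with multinomial counts c, the posterior is Dirichlet(α + c) componentwise.
Subtract each count from the matching posterior parameter: 26−22=4, 13−2=11, 13−2=11, 33−25=8, 4−2=2, 8−5=3.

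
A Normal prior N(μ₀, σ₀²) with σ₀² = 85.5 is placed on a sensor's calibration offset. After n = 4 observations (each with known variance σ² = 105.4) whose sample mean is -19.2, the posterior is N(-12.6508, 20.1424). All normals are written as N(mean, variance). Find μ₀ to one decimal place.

μ₀ = 8.6

The posterior mean is a precision-weighted average: μ_n = (τ₀μ₀ + τ_data·x̄)/(τ₀+τ_data), with τ₀=1/σ₀² and τ_data=n/σ².
Here τ₀ = 1/85.5 = 0.011696 and τ_data = 4/105.4 = 0.037951, so τ_n = 0.049647.
Rearranging for μ₀: μ₀ = (μ_n·τ_n − τ_data·x̄)/τ₀ = (-12.6508·0.049647 − 0.037951·-19.2) / 0.011696 = 0.100585/0.011696 ≈ 8.6.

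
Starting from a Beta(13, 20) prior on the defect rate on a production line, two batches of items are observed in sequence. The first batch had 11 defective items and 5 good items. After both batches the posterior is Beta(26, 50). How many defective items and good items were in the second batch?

2 defective items and 25 good items

Because Beta–binomial updating is additive in the counts, the combined data contributed (α_post−α_prior, β_post−β_prior) successes and failures.
Total across both batches: 26−13=13 defective items, 50−20=30 good items.
Subtract the first batch: 13−11=2 defective items and 30−5=25 good items.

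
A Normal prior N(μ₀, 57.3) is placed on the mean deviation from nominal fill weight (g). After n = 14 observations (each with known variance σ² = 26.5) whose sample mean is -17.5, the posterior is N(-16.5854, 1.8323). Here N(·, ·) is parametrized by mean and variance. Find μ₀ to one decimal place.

With known observation variance, the Normal–Normal posterior has precision τ_n = τ₀ + n/σ² and mean μ_n = (τ₀μ₀ + (n/σ²)x̄)/τ_n.
Here τ₀ = 1/57.3 = 0.017452 and τ_data = 14/26.5 = 0.528302, so τ_n = 0.545754.
Rearranging for μ₀: μ₀ = (μ_n·τ_n − τ_data·x̄)/τ₀ = (-16.5854·0.545754 − 0.528302·-17.5) / 0.017452 = 0.193737/0.017452 ≈ 11.1.

μ₀ = 11.1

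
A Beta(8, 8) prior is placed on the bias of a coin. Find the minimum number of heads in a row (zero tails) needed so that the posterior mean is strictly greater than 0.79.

After k heads and 0 tails the posterior is Beta(8+k, 8), with mean (8+k)/(8+8+k).
Set (8+k)/(16+k) > 0.79 and solve: k > (0.79·16 − 8)/(1 − 0.79) = 22.095.
The smallest integer exceeding 22.095 is 23.

k = 23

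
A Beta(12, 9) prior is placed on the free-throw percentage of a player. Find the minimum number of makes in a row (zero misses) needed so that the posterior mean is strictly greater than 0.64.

k = 5

After k makes and 0 misses the posterior is Beta(12+k, 9), with mean (12+k)/(12+9+k).
Set (12+k)/(21+k) > 0.64 and solve: k > (0.64·21 − 12)/(1 − 0.64) = 4.000.
The smallest integer exceeding 4.000 is 5, and checking k=5: (17)/(26) = 0.6538 > 0.64.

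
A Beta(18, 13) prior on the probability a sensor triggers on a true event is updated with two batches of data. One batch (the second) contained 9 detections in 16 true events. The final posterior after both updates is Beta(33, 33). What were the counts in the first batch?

Because Beta–binomial updating is additive in the counts, the combined data contributed (α_post−α_prior, β_post−β_prior) successes and failures.
Total across both batches: 33−18=15 detections, 33−13=20 misses.
Subtract the second batch: 15−9=6 detections and 20−7=13 misses.

6 detections and 13 misses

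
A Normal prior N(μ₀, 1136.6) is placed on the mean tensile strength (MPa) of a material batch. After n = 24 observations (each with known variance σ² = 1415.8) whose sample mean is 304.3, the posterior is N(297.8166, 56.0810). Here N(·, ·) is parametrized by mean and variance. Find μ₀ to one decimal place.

μ₀ = 172.9

The posterior mean is a precision-weighted average: μ_n = (τ₀μ₀ + τ_data·x̄)/(τ₀+τ_data), with τ₀=1/σ₀² and τ_data=n/σ².
Here τ₀ = 1/1136.6 = 0.000880 and τ_data = 24/1415.8 = 0.016952, so τ_n = 0.017832.
Rearranging for μ₀: μ₀ = (μ_n·τ_n − τ_data·x̄)/τ₀ = (297.8166·0.017832 − 0.016952·304.3) / 0.000880 = 0.152172/0.000880 ≈ 172.9.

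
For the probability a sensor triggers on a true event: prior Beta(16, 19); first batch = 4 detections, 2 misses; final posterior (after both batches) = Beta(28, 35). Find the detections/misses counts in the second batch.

Sequential conjugate updates are equivalent to a single update on the pooled data, so total successes = posterior α − prior α and total failures = posterior β − prior β.
Total across both batches: 28−16=12 detections, 35−19=16 misses.
Subtract the first batch: 12−4=8 detections and 16−2=14 misses.

8 detections and 14 misses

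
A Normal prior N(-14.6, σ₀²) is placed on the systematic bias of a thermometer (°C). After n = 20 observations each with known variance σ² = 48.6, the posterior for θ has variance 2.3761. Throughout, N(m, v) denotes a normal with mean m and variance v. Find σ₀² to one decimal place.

σ₀² = 107.1

For the Normal–Normal model with known σ², precisions add: τ_n = τ₀ + n/σ².
So 1/σ₀² = 1/2.3761 − 20/48.6 = 0.420858 − 0.411523 = 0.009335.
Hence σ₀² = 1/0.009335 ≈ 107.1.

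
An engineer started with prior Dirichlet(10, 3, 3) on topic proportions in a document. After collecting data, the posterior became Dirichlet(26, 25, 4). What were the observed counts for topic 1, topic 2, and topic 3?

For a Dirichlet(α) prior with multinomial counts c, the posterior is Dirichlet(α + c) componentwise.
Counts are posterior − prior componentwise: 26−10=16, 25−3=22, 4−3=1.

counts (16, 22, 1)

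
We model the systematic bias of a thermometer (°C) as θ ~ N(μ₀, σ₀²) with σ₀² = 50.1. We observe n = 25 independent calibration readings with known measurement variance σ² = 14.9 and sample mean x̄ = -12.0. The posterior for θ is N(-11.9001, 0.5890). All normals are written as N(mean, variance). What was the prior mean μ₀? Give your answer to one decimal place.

With known observation variance, the Normal–Normal posterior has precision τ_n = τ₀ + n/σ² and mean μ_n = (τ₀μ₀ + (n/σ²)x̄)/τ_n.
Here τ₀ = 1/50.1 = 0.019960 and τ_data = 25/14.9 = 1.677852, so τ_n = 1.697812.
Rearranging for μ₀: μ₀ = (μ_n·τ_n − τ_data·x̄)/τ₀ = (-11.9001·1.697812 − 1.677852·-12.0) / 0.019960 = -0.069909/0.019960 ≈ -3.5.

μ₀ = -3.5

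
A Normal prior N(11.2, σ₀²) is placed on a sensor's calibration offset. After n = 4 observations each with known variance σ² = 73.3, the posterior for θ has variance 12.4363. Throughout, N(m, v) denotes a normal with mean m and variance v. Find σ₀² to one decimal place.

σ₀² = 38.7

Posterior precision equals prior precision plus data precision: 1/σ_n² = 1/σ₀² + n/σ².
So 1/σ₀² = 1/12.4363 − 4/73.3 = 0.080410 − 0.054570 = 0.025840.
Hence σ₀² = 1/0.025840 ≈ 38.7.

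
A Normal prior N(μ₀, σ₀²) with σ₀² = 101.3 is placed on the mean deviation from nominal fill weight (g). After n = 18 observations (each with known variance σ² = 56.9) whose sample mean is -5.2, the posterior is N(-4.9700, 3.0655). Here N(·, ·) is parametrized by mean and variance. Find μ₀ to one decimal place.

μ₀ = 2.4

With known observation variance, the Normal–Normal posterior has precision τ_n = τ₀ + n/σ² and mean μ_n = (τ₀μ₀ + (n/σ²)x̄)/τ_n.
Here τ₀ = 1/101.3 = 0.009872 and τ_data = 18/56.9 = 0.316344, so τ_n = 0.326216.
Rearranging for μ₀: μ₀ = (μ_n·τ_n − τ_data·x̄)/τ₀ = (-4.9700·0.326216 − 0.316344·-5.2) / 0.009872 = 0.023695/0.009872 ≈ 2.4.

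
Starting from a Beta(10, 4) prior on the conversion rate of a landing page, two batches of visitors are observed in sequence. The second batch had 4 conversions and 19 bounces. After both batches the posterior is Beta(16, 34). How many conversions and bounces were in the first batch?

2 conversions and 11 bounces

Sequential conjugate updates are equivalent to a single update on the pooled data, so total successes = posterior α − prior α and total failures = posterior β − prior β.
Total across both batches: 16−10=6 conversions, 34−4=30 bounces.
Subtract the second batch: 6−4=2 conversions and 30−19=11 bounces.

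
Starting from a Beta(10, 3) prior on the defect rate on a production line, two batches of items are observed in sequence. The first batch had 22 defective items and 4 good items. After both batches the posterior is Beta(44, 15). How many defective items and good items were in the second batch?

Because Beta–binomial updating is additive in the counts, the combined data contributed (α_post−α_prior, β_post−β_prior) successes and failures.
Total across both batches: 44−10=34 defective items, 15−3=12 good items.
Subtract the first batch: 34−22=12 defective items and 12−4=8 good items.

12 defective items and 8 good items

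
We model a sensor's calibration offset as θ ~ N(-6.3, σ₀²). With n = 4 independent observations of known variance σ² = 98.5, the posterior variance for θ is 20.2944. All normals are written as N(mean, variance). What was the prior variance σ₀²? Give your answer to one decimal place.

For the Normal–Normal model with known σ², precisions add: τ_n = τ₀ + n/σ².
So 1/σ₀² = 1/20.2944 − 4/98.5 = 0.049275 − 0.040609 = 0.008666.
Hence σ₀² = 1/0.008666 ≈ 115.4.

σ₀² = 115.4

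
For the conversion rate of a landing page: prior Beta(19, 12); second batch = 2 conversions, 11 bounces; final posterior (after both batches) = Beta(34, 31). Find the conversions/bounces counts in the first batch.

Sequential conjugate updates are equivalent to a single update on the pooled data, so total successes = posterior α − prior α and total failures = posterior β − prior β.
Total across both batches: 34−19=15 conversions, 31−12=19 bounces.
Subtract the second batch: 15−2=13 conversions and 19−11=8 bounces.

13 conversions and 8 bounces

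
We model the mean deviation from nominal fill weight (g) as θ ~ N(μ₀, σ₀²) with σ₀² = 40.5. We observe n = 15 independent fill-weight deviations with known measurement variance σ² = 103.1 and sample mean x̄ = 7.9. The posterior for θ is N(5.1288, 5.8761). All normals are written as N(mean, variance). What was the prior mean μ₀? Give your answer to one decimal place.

μ₀ = -11.2

With known observation variance, the Normal–Normal posterior has precision τ_n = τ₀ + n/σ² and mean μ_n = (τ₀μ₀ + (n/σ²)x̄)/τ_n.
Here τ₀ = 1/40.5 = 0.024691 and τ_data = 15/103.1 = 0.145490, so τ_n = 0.170181.
Rearranging for μ₀: μ₀ = (μ_n·τ_n − τ_data·x̄)/τ₀ = (5.1288·0.170181 − 0.145490·7.9) / 0.024691 = -0.276547/0.024691 ≈ -11.2.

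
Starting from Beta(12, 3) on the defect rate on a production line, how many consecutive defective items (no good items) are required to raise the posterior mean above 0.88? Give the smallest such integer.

k = 11

After k defective items and 0 good items the posterior is Beta(12+k, 3), with mean (12+k)/(12+3+k).
Set (12+k)/(15+k) > 0.88 and solve: k > (0.88·15 − 12)/(1 − 0.88) = 10.000.
The smallest integer exceeding 10.000 is 11.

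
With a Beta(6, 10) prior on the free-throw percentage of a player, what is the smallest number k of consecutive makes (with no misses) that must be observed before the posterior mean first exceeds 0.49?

k = 4

After k makes and 0 misses the posterior is Beta(6+k, 10), with mean (6+k)/(6+10+k).
Set (6+k)/(16+k) > 0.49 and solve: k > (0.49·16 − 6)/(1 − 0.49) = 3.608.
The smallest integer exceeding 3.608 is 4, and checking k=4: (10)/(20) = 0.5000 > 0.49.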